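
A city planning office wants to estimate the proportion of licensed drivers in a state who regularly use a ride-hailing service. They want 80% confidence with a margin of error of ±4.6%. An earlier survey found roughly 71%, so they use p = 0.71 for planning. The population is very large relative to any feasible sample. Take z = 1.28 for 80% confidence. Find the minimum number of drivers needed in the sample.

With p = 0.71, p(1−p) = 0.2059.
n = z²·p(1−p)/E² = 1.28² × 0.2059 / 0.046² = 1.6384 × 0.2059 / 0.002116 ≈ 159.43.
Rounding up gives n = 160.

160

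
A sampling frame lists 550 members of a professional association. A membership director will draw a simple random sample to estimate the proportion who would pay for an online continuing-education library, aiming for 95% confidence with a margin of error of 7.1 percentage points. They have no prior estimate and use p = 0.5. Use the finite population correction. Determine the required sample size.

For 95% confidence, z = 1.960.
Unadjusted: n₀ = 1.960² × 0.50 × 0.50 / 0.071² ≈ 190.52, so n₀ = 191.
Finite population correction with N = 550: n = n₀ / (1 + (n₀−1)/N) = 191 / (1 + 190/550) = 191 / 1.3455 ≈ 141.96.
Rounding up, n = 142.

142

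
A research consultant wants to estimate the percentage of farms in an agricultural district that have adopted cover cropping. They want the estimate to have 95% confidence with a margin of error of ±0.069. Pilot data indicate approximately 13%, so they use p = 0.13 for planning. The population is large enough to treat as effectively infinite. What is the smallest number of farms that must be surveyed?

92

For 95% confidence, z = 1.960.
With p = 0.13, p(1−p) = 0.1131.
n = z²·p(1−p)/E² = 1.960² × 0.1131 / 0.069² = 3.8416 × 0.1131 / 0.004761 ≈ 91.26.
Rounding up gives n = 92.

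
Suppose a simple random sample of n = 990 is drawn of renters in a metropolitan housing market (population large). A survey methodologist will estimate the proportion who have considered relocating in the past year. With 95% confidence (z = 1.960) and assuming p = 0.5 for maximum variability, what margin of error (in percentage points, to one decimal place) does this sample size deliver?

3.1

SE(p̂) = √[p(1−p)/n] = √[0.2500/990] = 0.01589.
E = z × SE = 1.960 × 0.01589 = 0.03115, or 3.1 percentage points.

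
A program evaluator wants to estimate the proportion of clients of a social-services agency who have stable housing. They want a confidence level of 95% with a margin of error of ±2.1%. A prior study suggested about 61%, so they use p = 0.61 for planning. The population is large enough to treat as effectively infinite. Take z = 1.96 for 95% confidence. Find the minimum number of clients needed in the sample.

With p = 0.61, p(1−p) = 0.2379.
n = z²·p(1−p)/E² = 1.96² × 0.2379 / 0.021² = 3.8416 × 0.2379 / 0.000441 ≈ 2072.37.
Rounding up gives n = 2073.

2073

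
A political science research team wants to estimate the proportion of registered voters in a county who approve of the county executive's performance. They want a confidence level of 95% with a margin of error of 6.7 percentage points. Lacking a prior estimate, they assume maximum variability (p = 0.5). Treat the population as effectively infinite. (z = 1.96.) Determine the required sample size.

With p = 0.5, p(1−p) = 0.25.
n = z²·p(1−p)/E² = 1.96² × 0.2500 / 0.067² = 3.8416 × 0.2500 / 0.004489 ≈ 213.95.
Rounding up gives n = 214.

214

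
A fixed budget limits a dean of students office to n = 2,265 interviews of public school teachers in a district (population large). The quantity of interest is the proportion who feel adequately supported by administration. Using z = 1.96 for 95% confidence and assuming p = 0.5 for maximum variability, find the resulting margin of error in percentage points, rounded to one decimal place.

SE(p̂) = √[p(1−p)/n] = √[0.2500/2265] = 0.01051.
E = z × SE = 1.96 × 0.01051 = 0.02059, or 2.1 percentage points.

2.1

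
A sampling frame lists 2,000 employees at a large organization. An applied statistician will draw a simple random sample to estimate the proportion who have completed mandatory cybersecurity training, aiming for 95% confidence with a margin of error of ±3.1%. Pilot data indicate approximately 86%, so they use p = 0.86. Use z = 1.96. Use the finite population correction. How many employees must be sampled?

Unadjusted: n₀ = 1.96² × 0.86 × 0.14 / 0.031² ≈ 481.30, so n₀ = 482.
Finite population correction with N = 2,000: n = n₀ / (1 + (n₀−1)/N) = 482 / (1 + 481/2000) = 482 / 1.2405 ≈ 388.55.
Rounding up, n = 389.

389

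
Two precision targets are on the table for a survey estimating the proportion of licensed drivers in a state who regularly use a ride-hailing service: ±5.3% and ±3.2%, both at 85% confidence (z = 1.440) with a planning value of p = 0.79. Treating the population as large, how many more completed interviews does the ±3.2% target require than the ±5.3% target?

At ±5.3%: n = 1.440² × 0.1659 / 0.053² ≈ 122.47 → 123.
At ±3.2%: n = 1.440² × 0.1659 / 0.032² ≈ 335.95 → 336.
Additional respondents: 336 − 123 = 213.

213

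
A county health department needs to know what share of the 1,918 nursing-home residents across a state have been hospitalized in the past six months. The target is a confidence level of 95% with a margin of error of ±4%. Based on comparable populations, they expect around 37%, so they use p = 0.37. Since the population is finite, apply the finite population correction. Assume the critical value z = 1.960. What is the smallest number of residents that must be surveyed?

434

Unadjusted: n₀ = 1.960² × 0.37 × 0.63 / 0.040² ≈ 559.67, so n₀ = 560.
Finite population correction with N = 1,918: n = n₀ / (1 + (n₀−1)/N) = 560 / (1 + 559/1918) = 560 / 1.2914 ≈ 433.62.
Rounding up, n = 434.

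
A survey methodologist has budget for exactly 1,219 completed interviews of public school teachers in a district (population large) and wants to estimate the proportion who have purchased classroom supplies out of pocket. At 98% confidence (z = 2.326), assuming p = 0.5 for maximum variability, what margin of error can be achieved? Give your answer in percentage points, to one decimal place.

SE(p̂) = √[p(1−p)/n] = √[0.2500/1219] = 0.01432.
E = z × SE = 2.326 × 0.01432 = 0.03331, or 3.3 percentage points.

3.3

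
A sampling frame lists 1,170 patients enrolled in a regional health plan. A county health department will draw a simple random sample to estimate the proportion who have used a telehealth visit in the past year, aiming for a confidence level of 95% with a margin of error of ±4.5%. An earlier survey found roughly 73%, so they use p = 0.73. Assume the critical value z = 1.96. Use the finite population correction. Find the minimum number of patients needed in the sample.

284

Unadjusted: n₀ = 1.96² × 0.73 × 0.27 / 0.045² ≈ 373.92, so n₀ = 374.
Finite population correction with N = 1,170: n = n₀ / (1 + (n₀−1)/N) = 374 / (1 + 373/1170) = 374 / 1.3188 ≈ 283.59.
Rounding up, n = 284.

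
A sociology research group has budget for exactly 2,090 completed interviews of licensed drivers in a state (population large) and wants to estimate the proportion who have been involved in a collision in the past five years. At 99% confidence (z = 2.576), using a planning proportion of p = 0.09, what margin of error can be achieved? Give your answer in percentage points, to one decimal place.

1.6

SE(p̂) = √[p(1−p)/n] = √[0.0819/2090] = 0.00626.
E = z × SE = 2.576 × 0.00626 = 0.01613, or 1.6 percentage points.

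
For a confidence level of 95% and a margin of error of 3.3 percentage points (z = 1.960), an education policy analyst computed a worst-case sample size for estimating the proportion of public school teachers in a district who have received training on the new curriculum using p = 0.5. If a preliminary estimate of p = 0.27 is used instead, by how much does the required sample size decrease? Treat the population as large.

Conservative (p = 0.5): n = 1.960² × 0.25 / 0.033² ≈ 881.91 → 882.
Using p = 0.27: p(1−p) = 0.1971, so n = 1.960² × 0.1971 / 0.033² ≈ 695.30 → 696.
Reduction: 882 − 696 = 186.

186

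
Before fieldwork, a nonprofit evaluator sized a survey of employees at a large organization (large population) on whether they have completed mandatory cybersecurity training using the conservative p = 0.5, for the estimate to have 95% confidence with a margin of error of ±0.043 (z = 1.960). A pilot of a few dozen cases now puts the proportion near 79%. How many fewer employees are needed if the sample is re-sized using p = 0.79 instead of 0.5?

175

Conservative (p = 0.5): n = 1.960² × 0.25 / 0.043² ≈ 519.42 → 520.
Using p = 0.79: p(1−p) = 0.1659, so n = 1.960² × 0.1659 / 0.043² ≈ 344.68 → 345.
Reduction: 520 − 345 = 175.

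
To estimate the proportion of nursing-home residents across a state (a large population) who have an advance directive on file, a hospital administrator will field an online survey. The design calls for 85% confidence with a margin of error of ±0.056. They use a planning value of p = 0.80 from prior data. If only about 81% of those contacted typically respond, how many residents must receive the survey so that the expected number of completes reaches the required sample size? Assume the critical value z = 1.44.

131

Completed interviews needed: n₀ = 1.44² × 0.1600 / 0.056² ≈ 105.80 → 106.
At an 81% response rate, contacts needed = 106 / 0.81 ≈ 130.86 → 131.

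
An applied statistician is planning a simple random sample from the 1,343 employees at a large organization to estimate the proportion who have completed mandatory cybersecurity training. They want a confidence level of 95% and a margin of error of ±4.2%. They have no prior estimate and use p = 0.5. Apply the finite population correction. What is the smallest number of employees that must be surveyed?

For 95% confidence, z = 1.96.
Unadjusted: n₀ = 1.96² × 0.50 × 0.50 / 0.042² ≈ 544.44, so n₀ = 545.
Finite population correction with N = 1,343: n = n₀ / (1 + (n₀−1)/N) = 545 / (1 + 544/1343) = 545 / 1.4051 ≈ 387.88.
Rounding up, n = 388.

388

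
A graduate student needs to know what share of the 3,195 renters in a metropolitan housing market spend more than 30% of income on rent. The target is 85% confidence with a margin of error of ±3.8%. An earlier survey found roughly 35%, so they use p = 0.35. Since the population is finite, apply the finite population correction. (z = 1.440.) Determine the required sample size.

297

Unadjusted: n₀ = 1.440² × 0.35 × 0.65 / 0.038² ≈ 326.69, so n₀ = 327.
Finite population correction with N = 3,195: n = n₀ / (1 + (n₀−1)/N) = 327 / (1 + 326/3195) = 327 / 1.1020 ≈ 296.72.
Rounding up, n = 297.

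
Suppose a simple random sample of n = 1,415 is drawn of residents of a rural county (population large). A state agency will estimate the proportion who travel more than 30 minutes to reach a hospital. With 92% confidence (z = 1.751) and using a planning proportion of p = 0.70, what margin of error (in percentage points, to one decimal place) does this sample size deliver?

SE(p̂) = √[p(1−p)/n] = √[0.2100/1415] = 0.01218.
E = z × SE = 1.751 × 0.01218 = 0.02133, or 2.1 percentage points.

2.1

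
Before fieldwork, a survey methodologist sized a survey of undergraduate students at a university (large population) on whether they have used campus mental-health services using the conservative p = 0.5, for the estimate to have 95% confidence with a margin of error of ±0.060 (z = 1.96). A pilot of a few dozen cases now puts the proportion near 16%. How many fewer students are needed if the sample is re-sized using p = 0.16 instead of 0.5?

Conservative (p = 0.5): n = 1.96² × 0.25 / 0.060² ≈ 266.78 → 267.
Using p = 0.16: p(1−p) = 0.1344, so n = 1.96² × 0.1344 / 0.060² ≈ 143.42 → 144.
Reduction: 267 − 144 = 123.

123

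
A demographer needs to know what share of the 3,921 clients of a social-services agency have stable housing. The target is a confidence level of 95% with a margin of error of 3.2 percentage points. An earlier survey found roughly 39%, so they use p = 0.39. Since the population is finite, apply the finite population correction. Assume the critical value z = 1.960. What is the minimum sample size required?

728

Unadjusted: n₀ = 1.960² × 0.39 × 0.61 / 0.032² ≈ 892.50, so n₀ = 893.
Finite population correction with N = 3,921: n = n₀ / (1 + (n₀−1)/N) = 893 / (1 + 892/3921) = 893 / 1.2275 ≈ 727.50.
Rounding up, n = 728.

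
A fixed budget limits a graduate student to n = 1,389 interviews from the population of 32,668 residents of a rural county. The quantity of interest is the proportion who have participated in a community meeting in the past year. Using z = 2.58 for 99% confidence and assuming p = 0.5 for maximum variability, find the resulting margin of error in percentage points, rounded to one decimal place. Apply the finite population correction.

3.4

Finite-population factor: (N−n)/(N−1) = (32668−1389)/(32668−1) = 0.9575.
SE(p̂) = √[p(1−p)/n · (N−n)/(N−1)] = √[0.2500/1389 × 0.9575] = 0.01313.
E = z × SE = 2.58 × 0.01313 = 0.03387 ≈ 3.4 percentage points.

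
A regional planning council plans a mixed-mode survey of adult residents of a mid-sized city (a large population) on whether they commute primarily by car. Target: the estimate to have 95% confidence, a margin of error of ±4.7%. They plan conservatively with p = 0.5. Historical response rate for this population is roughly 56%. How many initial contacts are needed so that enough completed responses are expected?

777

For 95% confidence, z = 1.96.
Completed interviews needed: n₀ = 1.96² × 0.2500 / 0.047² ≈ 434.77 → 435.
At a 56% response rate, contacts needed = 435 / 0.56 ≈ 776.79 → 777.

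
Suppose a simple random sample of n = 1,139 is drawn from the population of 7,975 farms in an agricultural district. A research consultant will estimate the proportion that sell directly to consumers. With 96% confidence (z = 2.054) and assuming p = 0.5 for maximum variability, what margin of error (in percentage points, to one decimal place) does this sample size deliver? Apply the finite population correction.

Finite-population factor: (N−n)/(N−1) = (7975−1139)/(7975−1) = 0.8573.
SE(p̂) = √[p(1−p)/n · (N−n)/(N−1)] = √[0.2500/1139 × 0.8573] = 0.01372.
E = z × SE = 2.054 × 0.01372 = 0.02818 ≈ 2.8 percentage points.

2.8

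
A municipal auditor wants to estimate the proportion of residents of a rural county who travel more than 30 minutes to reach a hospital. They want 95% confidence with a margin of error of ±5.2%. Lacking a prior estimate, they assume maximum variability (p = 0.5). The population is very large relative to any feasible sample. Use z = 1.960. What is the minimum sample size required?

With p = 0.5, p(1−p) = 0.25.
n = z²·p(1−p)/E² = 1.960² × 0.2500 / 0.052² = 3.8416 × 0.2500 / 0.002704 ≈ 355.18.
Rounding up gives n = 356.

356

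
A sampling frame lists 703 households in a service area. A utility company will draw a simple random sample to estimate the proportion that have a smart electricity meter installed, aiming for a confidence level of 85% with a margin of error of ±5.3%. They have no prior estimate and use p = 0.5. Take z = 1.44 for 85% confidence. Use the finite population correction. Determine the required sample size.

Unadjusted: n₀ = 1.44² × 0.50 × 0.50 / 0.053² ≈ 184.55, so n₀ = 185.
Finite population correction with N = 703: n = n₀ / (1 + (n₀−1)/N) = 185 / (1 + 184/703) = 185 / 1.2617 ≈ 146.62.
Rounding up, n = 147.

147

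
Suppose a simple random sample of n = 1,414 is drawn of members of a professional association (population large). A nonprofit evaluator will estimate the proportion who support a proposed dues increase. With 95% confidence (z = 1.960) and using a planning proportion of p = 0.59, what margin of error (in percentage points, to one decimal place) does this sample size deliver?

2.6

SE(p̂) = √[p(1−p)/n] = √[0.2419/1414] = 0.01308.
E = z × SE = 1.960 × 0.01308 = 0.02564, or 2.6 percentage points.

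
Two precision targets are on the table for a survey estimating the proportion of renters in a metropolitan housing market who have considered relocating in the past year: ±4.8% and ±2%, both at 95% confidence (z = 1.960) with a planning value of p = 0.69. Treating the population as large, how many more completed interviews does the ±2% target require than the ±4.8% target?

1698

At ±4.8%: n = 1.960² × 0.2139 / 0.048² ≈ 356.65 → 357.
At ±2%: n = 1.960² × 0.2139 / 0.020² ≈ 2054.30 → 2055.
Additional respondents: 2055 − 357 = 1698.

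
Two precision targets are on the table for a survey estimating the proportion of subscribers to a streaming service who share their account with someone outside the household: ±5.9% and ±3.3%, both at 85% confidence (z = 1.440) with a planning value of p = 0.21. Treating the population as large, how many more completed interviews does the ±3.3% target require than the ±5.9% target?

At ±5.9%: n = 1.440² × 0.1659 / 0.059² ≈ 98.83 → 99.
At ±3.3%: n = 1.440² × 0.1659 / 0.033² ≈ 315.90 → 316.
Additional respondents: 316 − 99 = 217.

217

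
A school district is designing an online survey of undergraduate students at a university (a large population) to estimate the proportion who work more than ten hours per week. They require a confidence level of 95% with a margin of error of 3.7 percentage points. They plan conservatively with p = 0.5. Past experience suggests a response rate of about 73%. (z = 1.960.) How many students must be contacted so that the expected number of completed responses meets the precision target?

962

Completed interviews needed: n₀ = 1.960² × 0.2500 / 0.037² ≈ 701.53 → 702.
At a 73% response rate, contacts needed = 702 / 0.73 ≈ 961.64 → 962.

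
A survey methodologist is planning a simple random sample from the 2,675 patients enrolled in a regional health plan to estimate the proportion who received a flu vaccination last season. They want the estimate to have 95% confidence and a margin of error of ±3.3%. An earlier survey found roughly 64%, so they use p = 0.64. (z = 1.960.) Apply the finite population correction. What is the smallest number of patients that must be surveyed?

624

Unadjusted: n₀ = 1.960² × 0.64 × 0.36 / 0.033² ≈ 812.77, so n₀ = 813.
Finite population correction with N = 2,675: n = n₀ / (1 + (n₀−1)/N) = 813 / (1 + 812/2675) = 813 / 1.3036 ≈ 623.68.
Rounding up, n = 624.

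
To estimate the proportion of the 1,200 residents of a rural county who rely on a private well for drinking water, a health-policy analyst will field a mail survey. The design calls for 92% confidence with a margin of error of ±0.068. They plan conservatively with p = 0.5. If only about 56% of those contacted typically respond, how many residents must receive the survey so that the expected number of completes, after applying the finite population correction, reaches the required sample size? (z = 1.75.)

261

Completed interviews needed (unadjusted): n₀ = 1.75² × 0.2500 / 0.068² ≈ 165.58 → 166.
FPC for N = 1,200: n = 166 / (1 + 165/1200) = 166 / 1.1375 ≈ 145.93 → 146.
At a 56% response rate, contacts needed = 146 / 0.56 ≈ 260.71 → 261.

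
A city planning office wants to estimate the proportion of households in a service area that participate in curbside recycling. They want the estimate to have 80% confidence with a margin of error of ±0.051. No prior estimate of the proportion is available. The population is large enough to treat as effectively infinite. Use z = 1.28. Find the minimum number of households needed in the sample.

With no prior estimate, use p = 0.5, giving p(1−p) = 0.25.
n = z²·p(1−p)/E² = 1.28² × 0.2500 / 0.051² = 1.6384 × 0.2500 / 0.002601 ≈ 157.48.
Rounding up gives n = 158.

158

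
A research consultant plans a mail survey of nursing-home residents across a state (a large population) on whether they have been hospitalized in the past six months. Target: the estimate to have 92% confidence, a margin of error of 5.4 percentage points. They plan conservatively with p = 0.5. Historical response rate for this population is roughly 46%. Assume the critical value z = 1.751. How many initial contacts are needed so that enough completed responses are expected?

Completed interviews needed: n₀ = 1.751² × 0.2500 / 0.054² ≈ 262.86 → 263.
At a 46% response rate, contacts needed = 263 / 0.46 ≈ 571.74 → 572.

572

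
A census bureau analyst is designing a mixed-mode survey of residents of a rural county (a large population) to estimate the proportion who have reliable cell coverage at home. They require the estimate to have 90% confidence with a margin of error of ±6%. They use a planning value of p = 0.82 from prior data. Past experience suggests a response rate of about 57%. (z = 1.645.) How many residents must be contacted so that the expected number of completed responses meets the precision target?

195

Completed interviews needed: n₀ = 1.645² × 0.1476 / 0.060² ≈ 110.95 → 111.
At a 57% response rate, contacts needed = 111 / 0.57 ≈ 194.74 → 195.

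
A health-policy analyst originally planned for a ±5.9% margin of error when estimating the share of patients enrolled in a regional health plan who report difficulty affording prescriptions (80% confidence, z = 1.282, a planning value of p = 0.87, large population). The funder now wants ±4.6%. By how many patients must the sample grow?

At ±5.9%: n = 1.282² × 0.1131 / 0.059² ≈ 53.40 → 54.
At ±4.6%: n = 1.282² × 0.1131 / 0.046² ≈ 87.85 → 88.
Additional respondents: 88 − 54 = 34.

34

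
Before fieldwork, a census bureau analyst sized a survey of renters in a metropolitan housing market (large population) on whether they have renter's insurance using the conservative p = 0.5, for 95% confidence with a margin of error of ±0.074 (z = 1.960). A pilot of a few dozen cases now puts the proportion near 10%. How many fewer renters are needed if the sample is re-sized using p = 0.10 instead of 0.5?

Conservative (p = 0.5): n = 1.960² × 0.25 / 0.074² ≈ 175.38 → 176.
Using p = 0.10: p(1−p) = 0.0900, so n = 1.960² × 0.0900 / 0.074² ≈ 63.14 → 64.
Reduction: 176 − 64 = 112.

112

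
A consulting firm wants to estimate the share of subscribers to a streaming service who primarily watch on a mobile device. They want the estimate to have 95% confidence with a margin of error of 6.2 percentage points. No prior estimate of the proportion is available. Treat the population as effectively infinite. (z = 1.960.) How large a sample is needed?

With no prior estimate, use p = 0.5, giving p(1−p) = 0.25.
n = z²·p(1−p)/E² = 1.960² × 0.2500 / 0.062² = 3.8416 × 0.2500 / 0.003844 ≈ 249.84.
Rounding up gives n = 250.

250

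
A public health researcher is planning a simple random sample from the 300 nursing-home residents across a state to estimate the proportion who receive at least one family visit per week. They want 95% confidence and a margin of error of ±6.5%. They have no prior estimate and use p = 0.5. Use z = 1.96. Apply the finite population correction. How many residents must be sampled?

Unadjusted: n₀ = 1.96² × 0.50 × 0.50 / 0.065² ≈ 227.31, so n₀ = 228.
Finite population correction with N = 300: n = n₀ / (1 + (n₀−1)/N) = 228 / (1 + 227/300) = 228 / 1.7567 ≈ 129.79.
Rounding up, n = 130.

130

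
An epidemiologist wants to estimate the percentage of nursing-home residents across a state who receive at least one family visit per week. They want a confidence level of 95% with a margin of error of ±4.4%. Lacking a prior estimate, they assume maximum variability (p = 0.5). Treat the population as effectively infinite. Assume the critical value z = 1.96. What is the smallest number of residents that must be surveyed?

497

With p = 0.5, p(1−p) = 0.25.
n = z²·p(1−p)/E² = 1.96² × 0.2500 / 0.044² = 3.8416 × 0.2500 / 0.001936 ≈ 496.07.
Rounding up gives n = 497.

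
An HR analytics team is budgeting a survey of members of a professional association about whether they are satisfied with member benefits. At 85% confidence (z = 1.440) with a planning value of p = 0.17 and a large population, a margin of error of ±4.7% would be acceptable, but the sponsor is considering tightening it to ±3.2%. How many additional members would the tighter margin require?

At ±4.7%: n = 1.440² × 0.1411 / 0.047² ≈ 132.45 → 133.
At ±3.2%: n = 1.440² × 0.1411 / 0.032² ≈ 285.73 → 286.
Additional respondents: 286 − 133 = 153.

153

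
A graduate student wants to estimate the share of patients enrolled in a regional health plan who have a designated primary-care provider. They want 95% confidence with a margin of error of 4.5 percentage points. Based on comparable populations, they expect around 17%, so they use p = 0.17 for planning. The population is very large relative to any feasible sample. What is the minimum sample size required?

268

For 95% confidence, z = 1.960.
With p = 0.17, p(1−p) = 0.1411.
n = z²·p(1−p)/E² = 1.960² × 0.1411 / 0.045² = 3.8416 × 0.1411 / 0.002025 ≈ 267.68.
Rounding up gives n = 268.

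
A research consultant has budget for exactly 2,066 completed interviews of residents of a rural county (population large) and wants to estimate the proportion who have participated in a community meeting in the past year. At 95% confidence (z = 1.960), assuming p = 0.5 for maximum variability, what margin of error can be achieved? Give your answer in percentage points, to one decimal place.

2.2

SE(p̂) = √[p(1−p)/n] = √[0.2500/2066] = 0.01100.
E = z × SE = 1.960 × 0.01100 = 0.02156, or 2.2 percentage points.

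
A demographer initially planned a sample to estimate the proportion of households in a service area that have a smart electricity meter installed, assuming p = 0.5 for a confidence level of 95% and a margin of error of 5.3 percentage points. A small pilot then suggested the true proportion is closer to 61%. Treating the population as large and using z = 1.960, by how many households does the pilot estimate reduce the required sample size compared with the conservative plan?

16

Conservative (p = 0.5): n = 1.960² × 0.25 / 0.053² ≈ 341.90 → 342.
Using p = 0.61: p(1−p) = 0.2379, so n = 1.960² × 0.2379 / 0.053² ≈ 325.35 → 326.
Reduction: 342 − 326 = 16.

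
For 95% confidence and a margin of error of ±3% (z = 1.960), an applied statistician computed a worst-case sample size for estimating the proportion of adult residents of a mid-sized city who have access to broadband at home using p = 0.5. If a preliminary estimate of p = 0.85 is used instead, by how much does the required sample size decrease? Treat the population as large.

523

Conservative (p = 0.5): n = 1.960² × 0.25 / 0.030² ≈ 1067.11 → 1068.
Using p = 0.85: p(1−p) = 0.1275, so n = 1.960² × 0.1275 / 0.030² ≈ 544.23 → 545.
Reduction: 1068 − 545 = 523.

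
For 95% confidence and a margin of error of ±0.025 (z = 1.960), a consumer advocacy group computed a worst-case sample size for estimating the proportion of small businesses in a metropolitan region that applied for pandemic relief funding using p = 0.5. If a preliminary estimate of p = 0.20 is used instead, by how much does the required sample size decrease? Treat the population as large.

553

Conservative (p = 0.5): n = 1.960² × 0.25 / 0.025² ≈ 1536.64 → 1537.
Using p = 0.20: p(1−p) = 0.1600, so n = 1.960² × 0.1600 / 0.025² ≈ 983.45 → 984.
Reduction: 1537 − 984 = 553.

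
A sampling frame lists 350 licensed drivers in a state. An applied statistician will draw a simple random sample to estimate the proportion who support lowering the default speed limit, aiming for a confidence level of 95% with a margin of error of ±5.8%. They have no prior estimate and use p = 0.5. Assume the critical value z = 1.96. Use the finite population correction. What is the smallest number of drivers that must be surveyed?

Unadjusted: n₀ = 1.96² × 0.50 × 0.50 / 0.058² ≈ 285.49, so n₀ = 286.
Finite population correction with N = 350: n = n₀ / (1 + (n₀−1)/N) = 286 / (1 + 285/350) = 286 / 1.8143 ≈ 157.64.
Rounding up, n = 158.

158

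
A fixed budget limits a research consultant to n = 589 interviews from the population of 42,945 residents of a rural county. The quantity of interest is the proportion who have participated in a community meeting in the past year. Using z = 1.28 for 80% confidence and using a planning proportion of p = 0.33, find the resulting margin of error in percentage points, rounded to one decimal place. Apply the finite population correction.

Finite-population factor: (N−n)/(N−1) = (42945−589)/(42945−1) = 0.9863.
SE(p̂) = √[p(1−p)/n · (N−n)/(N−1)] = √[0.2211/589 × 0.9863] = 0.01924.
E = z × SE = 1.28 × 0.01924 = 0.02463 ≈ 2.5 percentage points.

2.5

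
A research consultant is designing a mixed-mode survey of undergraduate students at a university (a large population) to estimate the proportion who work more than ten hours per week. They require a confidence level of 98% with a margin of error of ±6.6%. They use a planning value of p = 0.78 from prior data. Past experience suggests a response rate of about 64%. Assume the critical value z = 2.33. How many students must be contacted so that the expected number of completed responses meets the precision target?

Completed interviews needed: n₀ = 2.33² × 0.1716 / 0.066² ≈ 213.87 → 214.
At a 64% response rate, contacts needed = 214 / 0.64 ≈ 334.38 → 335.

335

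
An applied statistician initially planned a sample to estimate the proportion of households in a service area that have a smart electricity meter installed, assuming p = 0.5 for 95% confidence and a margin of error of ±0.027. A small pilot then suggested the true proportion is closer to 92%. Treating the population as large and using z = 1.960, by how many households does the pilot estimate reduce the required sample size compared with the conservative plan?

Conservative (p = 0.5): n = 1.960² × 0.25 / 0.027² ≈ 1317.42 → 1318.
Using p = 0.92: p(1−p) = 0.0736, so n = 1.960² × 0.0736 / 0.027² ≈ 387.85 → 388.
Reduction: 1318 − 388 = 930.

930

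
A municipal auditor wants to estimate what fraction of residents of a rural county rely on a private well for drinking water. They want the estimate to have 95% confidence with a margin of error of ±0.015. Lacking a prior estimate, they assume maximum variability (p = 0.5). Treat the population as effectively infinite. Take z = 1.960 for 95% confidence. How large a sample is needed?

With p = 0.5, p(1−p) = 0.25.
n = z²·p(1−p)/E² = 1.960² × 0.2500 / 0.015² = 3.8416 × 0.2500 / 0.000225 ≈ 4268.44.
Rounding up gives n = 4269.

4269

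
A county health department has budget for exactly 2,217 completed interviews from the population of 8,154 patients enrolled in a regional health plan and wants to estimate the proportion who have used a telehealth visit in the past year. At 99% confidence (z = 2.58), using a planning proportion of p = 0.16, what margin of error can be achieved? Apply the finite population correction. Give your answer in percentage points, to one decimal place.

Finite-population factor: (N−n)/(N−1) = (8154−2217)/(8154−1) = 0.7282.
SE(p̂) = √[p(1−p)/n · (N−n)/(N−1)] = √[0.1344/2217 × 0.7282] = 0.00664.
E = z × SE = 2.58 × 0.00664 = 0.01714 ≈ 1.7 percentage points.

1.7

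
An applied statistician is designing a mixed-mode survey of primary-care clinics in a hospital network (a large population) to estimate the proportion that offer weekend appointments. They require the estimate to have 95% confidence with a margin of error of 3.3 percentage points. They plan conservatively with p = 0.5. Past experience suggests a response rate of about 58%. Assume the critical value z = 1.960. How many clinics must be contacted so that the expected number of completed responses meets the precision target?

Completed interviews needed: n₀ = 1.960² × 0.2500 / 0.033² ≈ 881.91 → 882.
At a 58% response rate, contacts needed = 882 / 0.58 ≈ 1520.69 → 1521.

1521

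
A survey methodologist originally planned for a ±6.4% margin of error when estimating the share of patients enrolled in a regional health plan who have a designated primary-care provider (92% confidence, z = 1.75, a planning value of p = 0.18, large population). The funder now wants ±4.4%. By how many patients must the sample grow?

At ±6.4%: n = 1.75² × 0.1476 / 0.064² ≈ 110.36 → 111.
At ±4.4%: n = 1.75² × 0.1476 / 0.044² ≈ 233.48 → 234.
Additional respondents: 234 − 111 = 123.

123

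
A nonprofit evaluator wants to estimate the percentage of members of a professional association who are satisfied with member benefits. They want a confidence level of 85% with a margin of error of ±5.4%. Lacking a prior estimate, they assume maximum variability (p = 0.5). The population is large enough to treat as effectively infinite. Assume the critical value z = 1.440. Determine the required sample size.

With p = 0.5, p(1−p) = 0.25.
n = z²·p(1−p)/E² = 1.440² × 0.2500 / 0.054² = 2.0736 × 0.2500 / 0.002916 ≈ 177.78.
Rounding up gives n = 178.

178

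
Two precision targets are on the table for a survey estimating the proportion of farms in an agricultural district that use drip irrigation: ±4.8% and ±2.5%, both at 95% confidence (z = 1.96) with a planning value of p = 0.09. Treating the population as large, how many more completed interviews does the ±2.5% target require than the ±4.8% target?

367

At ±4.8%: n = 1.96² × 0.0819 / 0.048² ≈ 136.56 → 137.
At ±2.5%: n = 1.96² × 0.0819 / 0.025² ≈ 503.40 → 504.
Additional respondents: 504 − 137 = 367.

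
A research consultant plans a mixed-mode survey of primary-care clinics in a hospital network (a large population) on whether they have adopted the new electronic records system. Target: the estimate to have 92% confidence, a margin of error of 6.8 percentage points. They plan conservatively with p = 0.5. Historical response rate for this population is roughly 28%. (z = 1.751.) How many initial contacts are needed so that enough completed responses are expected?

Completed interviews needed: n₀ = 1.751² × 0.2500 / 0.068² ≈ 165.77 → 166.
At a 28% response rate, contacts needed = 166 / 0.28 ≈ 592.86 → 593.

593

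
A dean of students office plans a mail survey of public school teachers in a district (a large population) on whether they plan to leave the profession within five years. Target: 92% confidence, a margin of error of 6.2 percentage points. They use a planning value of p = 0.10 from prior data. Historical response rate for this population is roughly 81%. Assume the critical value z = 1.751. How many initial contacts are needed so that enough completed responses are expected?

89

Completed interviews needed: n₀ = 1.751² × 0.0900 / 0.062² ≈ 71.78 → 72.
At an 81% response rate, contacts needed = 72 / 0.81 ≈ 88.89 → 89.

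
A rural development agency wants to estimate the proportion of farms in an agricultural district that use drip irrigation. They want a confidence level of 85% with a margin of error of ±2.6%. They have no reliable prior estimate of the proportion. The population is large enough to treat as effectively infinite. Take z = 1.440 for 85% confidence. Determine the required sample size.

With no prior estimate, use p = 0.5, giving p(1−p) = 0.25.
n = z²·p(1−p)/E² = 1.440² × 0.2500 / 0.026² = 2.0736 × 0.2500 / 0.000676 ≈ 766.86.
Rounding up gives n = 767.

767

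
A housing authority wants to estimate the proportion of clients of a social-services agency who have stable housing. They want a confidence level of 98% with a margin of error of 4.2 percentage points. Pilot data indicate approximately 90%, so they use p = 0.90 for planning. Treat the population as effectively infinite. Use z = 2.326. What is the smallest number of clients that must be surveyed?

277

With p = 0.90, p(1−p) = 0.0900.
n = z²·p(1−p)/E² = 2.326² × 0.0900 / 0.042² = 5.4103 × 0.0900 / 0.001764 ≈ 276.03.
Rounding up gives n = 277.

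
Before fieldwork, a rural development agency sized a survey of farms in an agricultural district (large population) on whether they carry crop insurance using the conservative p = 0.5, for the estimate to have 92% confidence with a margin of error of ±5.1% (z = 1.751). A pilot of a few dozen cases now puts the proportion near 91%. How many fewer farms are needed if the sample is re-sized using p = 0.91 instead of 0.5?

198

Conservative (p = 0.5): n = 1.751² × 0.25 / 0.051² ≈ 294.69 → 295.
Using p = 0.91: p(1−p) = 0.0819, so n = 1.751² × 0.0819 / 0.051² ≈ 96.54 → 97.
Reduction: 295 − 97 = 198.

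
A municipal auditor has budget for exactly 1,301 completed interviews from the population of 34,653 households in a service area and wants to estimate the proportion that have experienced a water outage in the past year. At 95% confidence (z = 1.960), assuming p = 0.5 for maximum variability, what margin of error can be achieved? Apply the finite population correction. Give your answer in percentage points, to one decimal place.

Finite-population factor: (N−n)/(N−1) = (34653−1301)/(34653−1) = 0.9625.
SE(p̂) = √[p(1−p)/n · (N−n)/(N−1)] = √[0.2500/1301 × 0.9625] = 0.01360.
E = z × SE = 1.960 × 0.01360 = 0.02666 ≈ 2.7 percentage points.

2.7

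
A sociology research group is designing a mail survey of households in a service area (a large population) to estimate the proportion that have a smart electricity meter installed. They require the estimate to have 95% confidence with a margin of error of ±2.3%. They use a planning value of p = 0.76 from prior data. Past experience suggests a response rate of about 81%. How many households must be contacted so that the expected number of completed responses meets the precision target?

For 95% confidence, z = 1.960.
Completed interviews needed: n₀ = 1.960² × 0.1824 / 0.023² ≈ 1324.59 → 1325.
At an 81% response rate, contacts needed = 1325 / 0.81 ≈ 1635.80 → 1636.

1636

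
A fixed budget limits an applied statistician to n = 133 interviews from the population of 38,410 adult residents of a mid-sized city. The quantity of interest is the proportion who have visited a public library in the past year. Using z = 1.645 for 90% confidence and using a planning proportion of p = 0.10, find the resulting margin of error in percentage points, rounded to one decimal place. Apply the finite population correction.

4.3

Finite-population factor: (N−n)/(N−1) = (38410−133)/(38410−1) = 0.9966.
SE(p̂) = √[p(1−p)/n · (N−n)/(N−1)] = √[0.0900/133 × 0.9966] = 0.02597.
E = z × SE = 1.645 × 0.02597 = 0.04272 ≈ 4.3 percentage points.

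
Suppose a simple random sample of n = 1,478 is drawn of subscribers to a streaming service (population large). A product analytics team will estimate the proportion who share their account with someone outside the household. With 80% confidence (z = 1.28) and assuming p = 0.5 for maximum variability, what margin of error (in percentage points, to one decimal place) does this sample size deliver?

1.7

SE(p̂) = √[p(1−p)/n] = √[0.2500/1478] = 0.01301.
E = z × SE = 1.28 × 0.01301 = 0.01665, or 1.7 percentage points.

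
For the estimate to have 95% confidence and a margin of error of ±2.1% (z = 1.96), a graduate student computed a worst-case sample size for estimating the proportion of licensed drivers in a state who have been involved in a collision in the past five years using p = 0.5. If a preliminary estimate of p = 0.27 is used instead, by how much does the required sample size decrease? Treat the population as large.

Conservative (p = 0.5): n = 1.96² × 0.25 / 0.021² ≈ 2177.78 → 2178.
Using p = 0.27: p(1−p) = 0.1971, so n = 1.96² × 0.1971 / 0.021² ≈ 1716.96 → 1717.
Reduction: 2178 − 1717 = 461.

461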